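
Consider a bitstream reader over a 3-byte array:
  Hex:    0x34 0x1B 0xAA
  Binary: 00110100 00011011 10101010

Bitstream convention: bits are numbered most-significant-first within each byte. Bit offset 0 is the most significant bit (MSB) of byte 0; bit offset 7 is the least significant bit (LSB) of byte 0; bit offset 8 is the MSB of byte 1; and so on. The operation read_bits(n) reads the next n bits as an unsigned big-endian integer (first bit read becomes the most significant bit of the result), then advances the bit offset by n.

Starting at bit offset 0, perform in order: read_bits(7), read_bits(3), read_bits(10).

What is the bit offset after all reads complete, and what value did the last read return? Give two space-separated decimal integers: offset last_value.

Read 1: bits[0:7] width=7 -> value=26 (bin 0011010); offset now 7 = byte 0 bit 7; 17 bits remain
Read 2: bits[7:10] width=3 -> value=0 (bin 000); offset now 10 = byte 1 bit 2; 14 bits remain
Read 3: bits[10:20] width=10 -> value=442 (bin 0110111010); offset now 20 = byte 2 bit 4; 4 bits remain

Answer: 20 442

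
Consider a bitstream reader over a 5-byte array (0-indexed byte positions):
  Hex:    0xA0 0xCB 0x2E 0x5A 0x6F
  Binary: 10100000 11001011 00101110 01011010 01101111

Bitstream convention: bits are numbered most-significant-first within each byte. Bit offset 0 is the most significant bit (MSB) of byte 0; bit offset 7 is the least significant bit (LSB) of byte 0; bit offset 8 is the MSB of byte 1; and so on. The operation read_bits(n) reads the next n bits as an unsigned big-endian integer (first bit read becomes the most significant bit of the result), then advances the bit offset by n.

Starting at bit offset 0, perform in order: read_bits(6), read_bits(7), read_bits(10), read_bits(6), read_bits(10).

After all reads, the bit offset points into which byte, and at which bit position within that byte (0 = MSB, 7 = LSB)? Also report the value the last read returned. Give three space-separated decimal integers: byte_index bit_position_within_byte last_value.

Answer: 4 7 311

Derivation:
Read 1: bits[0:6] width=6 -> value=40 (bin 101000); offset now 6 = byte 0 bit 6; 34 bits remain
Read 2: bits[6:13] width=7 -> value=25 (bin 0011001); offset now 13 = byte 1 bit 5; 27 bits remain
Read 3: bits[13:23] width=10 -> value=407 (bin 0110010111); offset now 23 = byte 2 bit 7; 17 bits remain
Read 4: bits[23:29] width=6 -> value=11 (bin 001011); offset now 29 = byte 3 bit 5; 11 bits remain
Read 5: bits[29:39] width=10 -> value=311 (bin 0100110111); offset now 39 = byte 4 bit 7; 1 bits remain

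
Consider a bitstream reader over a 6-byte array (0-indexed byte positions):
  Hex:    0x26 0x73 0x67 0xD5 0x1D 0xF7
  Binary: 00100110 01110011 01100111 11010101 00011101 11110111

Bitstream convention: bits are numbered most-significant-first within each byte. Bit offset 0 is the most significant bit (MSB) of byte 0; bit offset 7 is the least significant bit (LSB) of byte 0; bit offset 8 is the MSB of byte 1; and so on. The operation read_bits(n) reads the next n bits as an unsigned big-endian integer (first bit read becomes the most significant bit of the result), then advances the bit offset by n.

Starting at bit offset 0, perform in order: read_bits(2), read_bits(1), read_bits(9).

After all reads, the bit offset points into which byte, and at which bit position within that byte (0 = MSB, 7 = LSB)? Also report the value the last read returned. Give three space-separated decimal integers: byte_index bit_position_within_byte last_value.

Answer: 1 4 103

Derivation:
Read 1: bits[0:2] width=2 -> value=0 (bin 00); offset now 2 = byte 0 bit 2; 46 bits remain
Read 2: bits[2:3] width=1 -> value=1 (bin 1); offset now 3 = byte 0 bit 3; 45 bits remain
Read 3: bits[3:12] width=9 -> value=103 (bin 001100111); offset now 12 = byte 1 bit 4; 36 bits remain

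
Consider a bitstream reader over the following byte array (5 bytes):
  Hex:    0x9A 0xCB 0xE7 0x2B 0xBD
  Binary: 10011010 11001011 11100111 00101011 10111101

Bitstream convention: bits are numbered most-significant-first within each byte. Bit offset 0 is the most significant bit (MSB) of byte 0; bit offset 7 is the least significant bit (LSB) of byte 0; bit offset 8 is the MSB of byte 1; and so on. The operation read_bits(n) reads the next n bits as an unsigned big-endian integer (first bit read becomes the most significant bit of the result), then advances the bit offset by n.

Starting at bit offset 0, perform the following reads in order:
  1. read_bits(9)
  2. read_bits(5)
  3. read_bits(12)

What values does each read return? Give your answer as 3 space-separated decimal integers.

Answer: 309 18 3996

Derivation:
Read 1: bits[0:9] width=9 -> value=309 (bin 100110101); offset now 9 = byte 1 bit 1; 31 bits remain
Read 2: bits[9:14] width=5 -> value=18 (bin 10010); offset now 14 = byte 1 bit 6; 26 bits remain
Read 3: bits[14:26] width=12 -> value=3996 (bin 111110011100); offset now 26 = byte 3 bit 2; 14 bits remain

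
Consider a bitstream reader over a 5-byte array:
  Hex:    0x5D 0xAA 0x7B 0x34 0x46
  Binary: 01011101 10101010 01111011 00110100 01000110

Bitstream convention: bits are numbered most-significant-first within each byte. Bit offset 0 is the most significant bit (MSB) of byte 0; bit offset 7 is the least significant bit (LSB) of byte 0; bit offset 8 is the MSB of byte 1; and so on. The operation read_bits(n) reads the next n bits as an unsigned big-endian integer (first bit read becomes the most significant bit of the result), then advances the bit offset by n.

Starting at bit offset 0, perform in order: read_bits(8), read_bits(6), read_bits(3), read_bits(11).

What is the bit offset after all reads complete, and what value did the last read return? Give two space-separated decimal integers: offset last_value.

Read 1: bits[0:8] width=8 -> value=93 (bin 01011101); offset now 8 = byte 1 bit 0; 32 bits remain
Read 2: bits[8:14] width=6 -> value=42 (bin 101010); offset now 14 = byte 1 bit 6; 26 bits remain
Read 3: bits[14:17] width=3 -> value=4 (bin 100); offset now 17 = byte 2 bit 1; 23 bits remain
Read 4: bits[17:28] width=11 -> value=1971 (bin 11110110011); offset now 28 = byte 3 bit 4; 12 bits remain

Answer: 28 1971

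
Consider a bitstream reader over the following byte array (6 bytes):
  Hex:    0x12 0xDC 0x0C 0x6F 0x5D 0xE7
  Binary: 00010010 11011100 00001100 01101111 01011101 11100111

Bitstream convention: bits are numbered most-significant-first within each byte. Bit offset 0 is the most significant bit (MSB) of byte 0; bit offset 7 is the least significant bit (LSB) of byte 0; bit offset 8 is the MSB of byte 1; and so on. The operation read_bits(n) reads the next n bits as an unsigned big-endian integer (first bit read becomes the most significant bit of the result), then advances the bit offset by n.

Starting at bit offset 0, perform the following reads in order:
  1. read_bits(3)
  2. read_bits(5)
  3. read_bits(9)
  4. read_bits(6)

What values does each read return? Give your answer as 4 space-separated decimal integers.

Read 1: bits[0:3] width=3 -> value=0 (bin 000); offset now 3 = byte 0 bit 3; 45 bits remain
Read 2: bits[3:8] width=5 -> value=18 (bin 10010); offset now 8 = byte 1 bit 0; 40 bits remain
Read 3: bits[8:17] width=9 -> value=440 (bin 110111000); offset now 17 = byte 2 bit 1; 31 bits remain
Read 4: bits[17:23] width=6 -> value=6 (bin 000110); offset now 23 = byte 2 bit 7; 25 bits remain

Answer: 0 18 440 6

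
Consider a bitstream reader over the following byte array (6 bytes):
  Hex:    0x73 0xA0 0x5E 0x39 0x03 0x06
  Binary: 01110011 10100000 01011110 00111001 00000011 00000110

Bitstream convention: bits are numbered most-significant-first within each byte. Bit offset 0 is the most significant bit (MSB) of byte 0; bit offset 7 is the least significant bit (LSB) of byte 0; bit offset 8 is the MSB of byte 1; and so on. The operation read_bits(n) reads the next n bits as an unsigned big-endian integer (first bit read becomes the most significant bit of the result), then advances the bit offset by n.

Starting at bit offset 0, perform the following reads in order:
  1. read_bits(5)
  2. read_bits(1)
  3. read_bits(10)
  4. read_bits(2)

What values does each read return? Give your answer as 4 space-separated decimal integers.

Answer: 14 0 928 1

Derivation:
Read 1: bits[0:5] width=5 -> value=14 (bin 01110); offset now 5 = byte 0 bit 5; 43 bits remain
Read 2: bits[5:6] width=1 -> value=0 (bin 0); offset now 6 = byte 0 bit 6; 42 bits remain
Read 3: bits[6:16] width=10 -> value=928 (bin 1110100000); offset now 16 = byte 2 bit 0; 32 bits remain
Read 4: bits[16:18] width=2 -> value=1 (bin 01); offset now 18 = byte 2 bit 2; 30 bits remain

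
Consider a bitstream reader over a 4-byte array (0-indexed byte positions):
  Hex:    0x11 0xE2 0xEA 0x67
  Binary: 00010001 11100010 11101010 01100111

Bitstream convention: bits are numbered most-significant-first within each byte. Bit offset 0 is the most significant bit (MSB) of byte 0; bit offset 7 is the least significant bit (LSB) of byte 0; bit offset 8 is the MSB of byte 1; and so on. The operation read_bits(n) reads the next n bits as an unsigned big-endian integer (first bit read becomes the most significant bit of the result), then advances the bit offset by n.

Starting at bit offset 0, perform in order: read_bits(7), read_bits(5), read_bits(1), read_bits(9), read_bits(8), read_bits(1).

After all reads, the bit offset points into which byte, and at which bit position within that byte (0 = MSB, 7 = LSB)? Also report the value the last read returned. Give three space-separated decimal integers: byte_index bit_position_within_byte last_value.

Read 1: bits[0:7] width=7 -> value=8 (bin 0001000); offset now 7 = byte 0 bit 7; 25 bits remain
Read 2: bits[7:12] width=5 -> value=30 (bin 11110); offset now 12 = byte 1 bit 4; 20 bits remain
Read 3: bits[12:13] width=1 -> value=0 (bin 0); offset now 13 = byte 1 bit 5; 19 bits remain
Read 4: bits[13:22] width=9 -> value=186 (bin 010111010); offset now 22 = byte 2 bit 6; 10 bits remain
Read 5: bits[22:30] width=8 -> value=153 (bin 10011001); offset now 30 = byte 3 bit 6; 2 bits remain
Read 6: bits[30:31] width=1 -> value=1 (bin 1); offset now 31 = byte 3 bit 7; 1 bits remain

Answer: 3 7 1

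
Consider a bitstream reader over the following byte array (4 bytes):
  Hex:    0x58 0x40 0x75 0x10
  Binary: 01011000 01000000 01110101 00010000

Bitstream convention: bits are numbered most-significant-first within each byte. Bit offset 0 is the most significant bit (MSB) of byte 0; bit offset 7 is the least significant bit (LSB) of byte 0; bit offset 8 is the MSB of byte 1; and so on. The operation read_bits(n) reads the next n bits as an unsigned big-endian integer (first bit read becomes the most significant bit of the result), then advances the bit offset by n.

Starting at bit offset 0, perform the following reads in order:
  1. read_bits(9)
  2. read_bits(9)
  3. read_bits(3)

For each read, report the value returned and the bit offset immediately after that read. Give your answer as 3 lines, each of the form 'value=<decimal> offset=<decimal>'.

Read 1: bits[0:9] width=9 -> value=176 (bin 010110000); offset now 9 = byte 1 bit 1; 23 bits remain
Read 2: bits[9:18] width=9 -> value=257 (bin 100000001); offset now 18 = byte 2 bit 2; 14 bits remain
Read 3: bits[18:21] width=3 -> value=6 (bin 110); offset now 21 = byte 2 bit 5; 11 bits remain

Answer: value=176 offset=9
value=257 offset=18
value=6 offset=21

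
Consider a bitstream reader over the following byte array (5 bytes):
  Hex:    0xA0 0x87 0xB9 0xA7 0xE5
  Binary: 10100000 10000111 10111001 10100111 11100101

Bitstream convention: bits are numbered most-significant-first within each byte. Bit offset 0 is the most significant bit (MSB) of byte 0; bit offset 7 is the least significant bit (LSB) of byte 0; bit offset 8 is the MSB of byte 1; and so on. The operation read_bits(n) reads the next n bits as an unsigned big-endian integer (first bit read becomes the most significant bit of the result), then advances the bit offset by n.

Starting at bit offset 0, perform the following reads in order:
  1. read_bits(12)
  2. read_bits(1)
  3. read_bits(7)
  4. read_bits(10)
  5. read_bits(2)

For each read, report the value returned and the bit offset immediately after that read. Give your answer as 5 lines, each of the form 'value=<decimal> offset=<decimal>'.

Answer: value=2568 offset=12
value=0 offset=13
value=123 offset=20
value=617 offset=30
value=3 offset=32

Derivation:
Read 1: bits[0:12] width=12 -> value=2568 (bin 101000001000); offset now 12 = byte 1 bit 4; 28 bits remain
Read 2: bits[12:13] width=1 -> value=0 (bin 0); offset now 13 = byte 1 bit 5; 27 bits remain
Read 3: bits[13:20] width=7 -> value=123 (bin 1111011); offset now 20 = byte 2 bit 4; 20 bits remain
Read 4: bits[20:30] width=10 -> value=617 (bin 1001101001); offset now 30 = byte 3 bit 6; 10 bits remain
Read 5: bits[30:32] width=2 -> value=3 (bin 11); offset now 32 = byte 4 bit 0; 8 bits remain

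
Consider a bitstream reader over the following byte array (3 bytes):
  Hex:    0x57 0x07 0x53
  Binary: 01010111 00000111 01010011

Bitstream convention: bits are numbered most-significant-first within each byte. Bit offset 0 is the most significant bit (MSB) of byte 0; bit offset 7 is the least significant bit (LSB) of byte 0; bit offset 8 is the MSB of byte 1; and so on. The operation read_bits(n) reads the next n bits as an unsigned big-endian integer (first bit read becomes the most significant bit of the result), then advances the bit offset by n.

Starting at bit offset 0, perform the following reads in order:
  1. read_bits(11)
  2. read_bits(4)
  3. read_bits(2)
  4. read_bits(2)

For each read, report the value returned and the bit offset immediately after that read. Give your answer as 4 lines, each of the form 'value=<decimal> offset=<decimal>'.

Read 1: bits[0:11] width=11 -> value=696 (bin 01010111000); offset now 11 = byte 1 bit 3; 13 bits remain
Read 2: bits[11:15] width=4 -> value=3 (bin 0011); offset now 15 = byte 1 bit 7; 9 bits remain
Read 3: bits[15:17] width=2 -> value=2 (bin 10); offset now 17 = byte 2 bit 1; 7 bits remain
Read 4: bits[17:19] width=2 -> value=2 (bin 10); offset now 19 = byte 2 bit 3; 5 bits remain

Answer: value=696 offset=11
value=3 offset=15
value=2 offset=17
value=2 offset=19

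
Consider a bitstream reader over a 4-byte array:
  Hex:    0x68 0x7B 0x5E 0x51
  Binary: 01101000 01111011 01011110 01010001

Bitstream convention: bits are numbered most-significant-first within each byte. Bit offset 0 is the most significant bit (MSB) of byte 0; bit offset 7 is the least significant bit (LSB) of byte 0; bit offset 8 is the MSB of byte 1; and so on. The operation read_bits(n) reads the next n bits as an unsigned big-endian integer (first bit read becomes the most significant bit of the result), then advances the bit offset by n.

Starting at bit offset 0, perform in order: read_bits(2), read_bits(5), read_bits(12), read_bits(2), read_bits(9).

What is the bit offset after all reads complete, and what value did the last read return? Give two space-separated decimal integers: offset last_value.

Answer: 30 404

Derivation:
Read 1: bits[0:2] width=2 -> value=1 (bin 01); offset now 2 = byte 0 bit 2; 30 bits remain
Read 2: bits[2:7] width=5 -> value=20 (bin 10100); offset now 7 = byte 0 bit 7; 25 bits remain
Read 3: bits[7:19] width=12 -> value=986 (bin 001111011010); offset now 19 = byte 2 bit 3; 13 bits remain
Read 4: bits[19:21] width=2 -> value=3 (bin 11); offset now 21 = byte 2 bit 5; 11 bits remain
Read 5: bits[21:30] width=9 -> value=404 (bin 110010100); offset now 30 = byte 3 bit 6; 2 bits remain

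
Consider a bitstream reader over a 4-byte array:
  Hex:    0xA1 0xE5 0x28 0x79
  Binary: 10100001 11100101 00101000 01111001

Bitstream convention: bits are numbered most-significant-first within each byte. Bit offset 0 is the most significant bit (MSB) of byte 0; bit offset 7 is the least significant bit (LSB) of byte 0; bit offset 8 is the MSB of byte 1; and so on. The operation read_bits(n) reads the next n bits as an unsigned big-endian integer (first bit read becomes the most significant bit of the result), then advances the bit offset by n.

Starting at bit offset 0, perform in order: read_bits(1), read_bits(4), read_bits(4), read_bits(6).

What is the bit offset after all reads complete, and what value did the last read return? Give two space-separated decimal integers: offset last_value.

Answer: 15 50

Derivation:
Read 1: bits[0:1] width=1 -> value=1 (bin 1); offset now 1 = byte 0 bit 1; 31 bits remain
Read 2: bits[1:5] width=4 -> value=4 (bin 0100); offset now 5 = byte 0 bit 5; 27 bits remain
Read 3: bits[5:9] width=4 -> value=3 (bin 0011); offset now 9 = byte 1 bit 1; 23 bits remain
Read 4: bits[9:15] width=6 -> value=50 (bin 110010); offset now 15 = byte 1 bit 7; 17 bits remain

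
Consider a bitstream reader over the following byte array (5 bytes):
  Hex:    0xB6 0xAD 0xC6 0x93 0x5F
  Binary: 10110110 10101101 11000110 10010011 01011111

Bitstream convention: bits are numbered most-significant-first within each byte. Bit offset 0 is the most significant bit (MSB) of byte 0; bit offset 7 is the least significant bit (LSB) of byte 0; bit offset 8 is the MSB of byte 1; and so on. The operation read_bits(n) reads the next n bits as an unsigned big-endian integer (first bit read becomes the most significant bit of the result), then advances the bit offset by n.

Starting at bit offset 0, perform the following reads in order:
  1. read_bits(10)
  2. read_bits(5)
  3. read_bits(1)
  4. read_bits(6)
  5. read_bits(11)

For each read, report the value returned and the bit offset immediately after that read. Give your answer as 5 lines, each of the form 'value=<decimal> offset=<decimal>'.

Answer: value=730 offset=10
value=22 offset=15
value=1 offset=16
value=49 offset=22
value=1318 offset=33

Derivation:
Read 1: bits[0:10] width=10 -> value=730 (bin 1011011010); offset now 10 = byte 1 bit 2; 30 bits remain
Read 2: bits[10:15] width=5 -> value=22 (bin 10110); offset now 15 = byte 1 bit 7; 25 bits remain
Read 3: bits[15:16] width=1 -> value=1 (bin 1); offset now 16 = byte 2 bit 0; 24 bits remain
Read 4: bits[16:22] width=6 -> value=49 (bin 110001); offset now 22 = byte 2 bit 6; 18 bits remain
Read 5: bits[22:33] width=11 -> value=1318 (bin 10100100110); offset now 33 = byte 4 bit 1; 7 bits remain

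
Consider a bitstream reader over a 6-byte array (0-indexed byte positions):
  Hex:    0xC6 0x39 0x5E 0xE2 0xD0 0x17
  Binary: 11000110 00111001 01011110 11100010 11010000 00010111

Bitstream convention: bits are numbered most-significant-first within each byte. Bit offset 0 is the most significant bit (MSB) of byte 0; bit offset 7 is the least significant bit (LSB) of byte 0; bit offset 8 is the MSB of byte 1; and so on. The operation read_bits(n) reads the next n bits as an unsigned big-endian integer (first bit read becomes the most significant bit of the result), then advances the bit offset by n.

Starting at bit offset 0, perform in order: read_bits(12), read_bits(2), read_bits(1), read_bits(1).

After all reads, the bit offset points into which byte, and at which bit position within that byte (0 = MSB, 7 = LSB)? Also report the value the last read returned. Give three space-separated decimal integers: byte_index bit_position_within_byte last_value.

Read 1: bits[0:12] width=12 -> value=3171 (bin 110001100011); offset now 12 = byte 1 bit 4; 36 bits remain
Read 2: bits[12:14] width=2 -> value=2 (bin 10); offset now 14 = byte 1 bit 6; 34 bits remain
Read 3: bits[14:15] width=1 -> value=0 (bin 0); offset now 15 = byte 1 bit 7; 33 bits remain
Read 4: bits[15:16] width=1 -> value=1 (bin 1); offset now 16 = byte 2 bit 0; 32 bits remain

Answer: 2 0 1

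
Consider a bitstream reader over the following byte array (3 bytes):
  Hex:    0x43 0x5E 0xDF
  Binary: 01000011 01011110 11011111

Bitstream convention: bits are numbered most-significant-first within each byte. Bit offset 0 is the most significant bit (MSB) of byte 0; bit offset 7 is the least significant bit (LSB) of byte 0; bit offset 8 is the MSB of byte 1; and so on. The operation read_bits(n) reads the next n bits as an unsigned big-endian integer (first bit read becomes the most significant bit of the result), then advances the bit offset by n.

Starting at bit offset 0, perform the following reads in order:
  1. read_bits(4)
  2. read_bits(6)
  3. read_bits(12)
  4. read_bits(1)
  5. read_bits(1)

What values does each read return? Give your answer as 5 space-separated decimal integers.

Read 1: bits[0:4] width=4 -> value=4 (bin 0100); offset now 4 = byte 0 bit 4; 20 bits remain
Read 2: bits[4:10] width=6 -> value=13 (bin 001101); offset now 10 = byte 1 bit 2; 14 bits remain
Read 3: bits[10:22] width=12 -> value=1975 (bin 011110110111); offset now 22 = byte 2 bit 6; 2 bits remain
Read 4: bits[22:23] width=1 -> value=1 (bin 1); offset now 23 = byte 2 bit 7; 1 bits remain
Read 5: bits[23:24] width=1 -> value=1 (bin 1); offset now 24 = byte 3 bit 0; 0 bits remain

Answer: 4 13 1975 1 1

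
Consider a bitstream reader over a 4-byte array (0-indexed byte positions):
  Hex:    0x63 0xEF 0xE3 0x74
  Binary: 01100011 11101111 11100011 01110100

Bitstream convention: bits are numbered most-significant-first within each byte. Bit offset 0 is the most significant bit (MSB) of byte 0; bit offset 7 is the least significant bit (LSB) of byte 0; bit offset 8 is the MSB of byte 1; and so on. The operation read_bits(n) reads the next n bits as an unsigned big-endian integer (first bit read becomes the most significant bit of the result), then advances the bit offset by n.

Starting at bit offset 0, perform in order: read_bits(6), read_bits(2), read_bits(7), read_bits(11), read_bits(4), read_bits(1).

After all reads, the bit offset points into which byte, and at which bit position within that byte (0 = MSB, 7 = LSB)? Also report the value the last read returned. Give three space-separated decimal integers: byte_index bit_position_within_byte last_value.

Answer: 3 7 0

Derivation:
Read 1: bits[0:6] width=6 -> value=24 (bin 011000); offset now 6 = byte 0 bit 6; 26 bits remain
Read 2: bits[6:8] width=2 -> value=3 (bin 11); offset now 8 = byte 1 bit 0; 24 bits remain
Read 3: bits[8:15] width=7 -> value=119 (bin 1110111); offset now 15 = byte 1 bit 7; 17 bits remain
Read 4: bits[15:26] width=11 -> value=1933 (bin 11110001101); offset now 26 = byte 3 bit 2; 6 bits remain
Read 5: bits[26:30] width=4 -> value=13 (bin 1101); offset now 30 = byte 3 bit 6; 2 bits remain
Read 6: bits[30:31] width=1 -> value=0 (bin 0); offset now 31 = byte 3 bit 7; 1 bits remain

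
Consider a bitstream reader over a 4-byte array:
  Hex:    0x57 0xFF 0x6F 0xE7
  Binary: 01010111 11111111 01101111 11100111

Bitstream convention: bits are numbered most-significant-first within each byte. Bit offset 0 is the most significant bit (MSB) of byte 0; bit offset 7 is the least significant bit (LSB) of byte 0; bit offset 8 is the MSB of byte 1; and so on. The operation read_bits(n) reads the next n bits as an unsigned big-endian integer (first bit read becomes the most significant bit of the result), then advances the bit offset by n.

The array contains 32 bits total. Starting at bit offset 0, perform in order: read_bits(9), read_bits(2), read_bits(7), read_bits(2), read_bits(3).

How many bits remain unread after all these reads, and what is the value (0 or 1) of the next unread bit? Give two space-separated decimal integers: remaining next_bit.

Answer: 9 1

Derivation:
Read 1: bits[0:9] width=9 -> value=175 (bin 010101111); offset now 9 = byte 1 bit 1; 23 bits remain
Read 2: bits[9:11] width=2 -> value=3 (bin 11); offset now 11 = byte 1 bit 3; 21 bits remain
Read 3: bits[11:18] width=7 -> value=125 (bin 1111101); offset now 18 = byte 2 bit 2; 14 bits remain
Read 4: bits[18:20] width=2 -> value=2 (bin 10); offset now 20 = byte 2 bit 4; 12 bits remain
Read 5: bits[20:23] width=3 -> value=7 (bin 111); offset now 23 = byte 2 bit 7; 9 bits remain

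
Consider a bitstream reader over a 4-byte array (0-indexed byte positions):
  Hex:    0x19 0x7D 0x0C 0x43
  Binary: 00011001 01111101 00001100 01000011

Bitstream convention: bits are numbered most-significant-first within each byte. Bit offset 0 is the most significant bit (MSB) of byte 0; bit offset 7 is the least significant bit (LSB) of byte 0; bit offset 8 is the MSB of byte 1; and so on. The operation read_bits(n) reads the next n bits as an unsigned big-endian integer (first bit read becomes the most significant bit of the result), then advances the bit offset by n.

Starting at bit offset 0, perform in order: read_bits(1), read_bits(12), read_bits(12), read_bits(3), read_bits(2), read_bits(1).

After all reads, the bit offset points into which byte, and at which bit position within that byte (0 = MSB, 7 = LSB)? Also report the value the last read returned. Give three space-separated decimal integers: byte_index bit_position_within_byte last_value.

Read 1: bits[0:1] width=1 -> value=0 (bin 0); offset now 1 = byte 0 bit 1; 31 bits remain
Read 2: bits[1:13] width=12 -> value=815 (bin 001100101111); offset now 13 = byte 1 bit 5; 19 bits remain
Read 3: bits[13:25] width=12 -> value=2584 (bin 101000011000); offset now 25 = byte 3 bit 1; 7 bits remain
Read 4: bits[25:28] width=3 -> value=4 (bin 100); offset now 28 = byte 3 bit 4; 4 bits remain
Read 5: bits[28:30] width=2 -> value=0 (bin 00); offset now 30 = byte 3 bit 6; 2 bits remain
Read 6: bits[30:31] width=1 -> value=1 (bin 1); offset now 31 = byte 3 bit 7; 1 bits remain

Answer: 3 7 1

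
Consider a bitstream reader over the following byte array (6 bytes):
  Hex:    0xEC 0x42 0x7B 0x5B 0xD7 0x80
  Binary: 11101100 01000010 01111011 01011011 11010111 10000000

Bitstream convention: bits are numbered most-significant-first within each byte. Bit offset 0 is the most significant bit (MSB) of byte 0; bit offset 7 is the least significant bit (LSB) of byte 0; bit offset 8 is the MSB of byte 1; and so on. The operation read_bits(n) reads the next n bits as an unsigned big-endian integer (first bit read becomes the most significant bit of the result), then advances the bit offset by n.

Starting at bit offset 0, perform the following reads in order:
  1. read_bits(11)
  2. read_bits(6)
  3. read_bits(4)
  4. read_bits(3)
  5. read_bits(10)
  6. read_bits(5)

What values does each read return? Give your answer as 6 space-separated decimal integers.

Read 1: bits[0:11] width=11 -> value=1890 (bin 11101100010); offset now 11 = byte 1 bit 3; 37 bits remain
Read 2: bits[11:17] width=6 -> value=4 (bin 000100); offset now 17 = byte 2 bit 1; 31 bits remain
Read 3: bits[17:21] width=4 -> value=15 (bin 1111); offset now 21 = byte 2 bit 5; 27 bits remain
Read 4: bits[21:24] width=3 -> value=3 (bin 011); offset now 24 = byte 3 bit 0; 24 bits remain
Read 5: bits[24:34] width=10 -> value=367 (bin 0101101111); offset now 34 = byte 4 bit 2; 14 bits remain
Read 6: bits[34:39] width=5 -> value=11 (bin 01011); offset now 39 = byte 4 bit 7; 9 bits remain

Answer: 1890 4 15 3 367 11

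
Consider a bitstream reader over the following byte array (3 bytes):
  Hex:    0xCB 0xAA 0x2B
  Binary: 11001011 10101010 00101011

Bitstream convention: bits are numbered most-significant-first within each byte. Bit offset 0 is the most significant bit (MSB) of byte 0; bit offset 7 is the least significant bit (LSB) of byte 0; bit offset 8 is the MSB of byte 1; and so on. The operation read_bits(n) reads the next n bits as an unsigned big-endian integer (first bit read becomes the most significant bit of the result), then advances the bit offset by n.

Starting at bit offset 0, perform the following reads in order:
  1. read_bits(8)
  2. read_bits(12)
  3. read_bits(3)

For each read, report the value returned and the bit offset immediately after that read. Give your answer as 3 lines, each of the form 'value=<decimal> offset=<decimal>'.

Read 1: bits[0:8] width=8 -> value=203 (bin 11001011); offset now 8 = byte 1 bit 0; 16 bits remain
Read 2: bits[8:20] width=12 -> value=2722 (bin 101010100010); offset now 20 = byte 2 bit 4; 4 bits remain
Read 3: bits[20:23] width=3 -> value=5 (bin 101); offset now 23 = byte 2 bit 7; 1 bits remain

Answer: value=203 offset=8
value=2722 offset=20
value=5 offset=23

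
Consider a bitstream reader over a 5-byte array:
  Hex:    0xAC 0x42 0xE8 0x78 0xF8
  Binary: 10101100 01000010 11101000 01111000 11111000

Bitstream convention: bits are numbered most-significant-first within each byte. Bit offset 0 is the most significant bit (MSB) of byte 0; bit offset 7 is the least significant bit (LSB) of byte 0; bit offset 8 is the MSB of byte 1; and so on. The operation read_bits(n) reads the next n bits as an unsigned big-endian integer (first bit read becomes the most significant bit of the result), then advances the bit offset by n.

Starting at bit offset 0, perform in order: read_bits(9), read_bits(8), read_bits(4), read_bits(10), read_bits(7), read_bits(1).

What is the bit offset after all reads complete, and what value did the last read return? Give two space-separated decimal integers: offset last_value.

Read 1: bits[0:9] width=9 -> value=344 (bin 101011000); offset now 9 = byte 1 bit 1; 31 bits remain
Read 2: bits[9:17] width=8 -> value=133 (bin 10000101); offset now 17 = byte 2 bit 1; 23 bits remain
Read 3: bits[17:21] width=4 -> value=13 (bin 1101); offset now 21 = byte 2 bit 5; 19 bits remain
Read 4: bits[21:31] width=10 -> value=60 (bin 0000111100); offset now 31 = byte 3 bit 7; 9 bits remain
Read 5: bits[31:38] width=7 -> value=62 (bin 0111110); offset now 38 = byte 4 bit 6; 2 bits remain
Read 6: bits[38:39] width=1 -> value=0 (bin 0); offset now 39 = byte 4 bit 7; 1 bits remain

Answer: 39 0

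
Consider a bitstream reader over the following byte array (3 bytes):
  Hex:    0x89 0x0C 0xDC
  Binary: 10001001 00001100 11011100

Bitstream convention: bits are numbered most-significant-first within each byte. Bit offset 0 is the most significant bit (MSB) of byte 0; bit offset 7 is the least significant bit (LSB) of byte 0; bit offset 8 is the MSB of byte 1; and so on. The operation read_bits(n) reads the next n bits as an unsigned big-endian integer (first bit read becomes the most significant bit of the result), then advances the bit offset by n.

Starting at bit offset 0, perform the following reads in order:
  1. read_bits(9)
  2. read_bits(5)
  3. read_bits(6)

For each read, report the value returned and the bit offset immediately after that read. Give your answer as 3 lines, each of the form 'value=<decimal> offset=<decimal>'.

Read 1: bits[0:9] width=9 -> value=274 (bin 100010010); offset now 9 = byte 1 bit 1; 15 bits remain
Read 2: bits[9:14] width=5 -> value=3 (bin 00011); offset now 14 = byte 1 bit 6; 10 bits remain
Read 3: bits[14:20] width=6 -> value=13 (bin 001101); offset now 20 = byte 2 bit 4; 4 bits remain

Answer: value=274 offset=9
value=3 offset=14
value=13 offset=20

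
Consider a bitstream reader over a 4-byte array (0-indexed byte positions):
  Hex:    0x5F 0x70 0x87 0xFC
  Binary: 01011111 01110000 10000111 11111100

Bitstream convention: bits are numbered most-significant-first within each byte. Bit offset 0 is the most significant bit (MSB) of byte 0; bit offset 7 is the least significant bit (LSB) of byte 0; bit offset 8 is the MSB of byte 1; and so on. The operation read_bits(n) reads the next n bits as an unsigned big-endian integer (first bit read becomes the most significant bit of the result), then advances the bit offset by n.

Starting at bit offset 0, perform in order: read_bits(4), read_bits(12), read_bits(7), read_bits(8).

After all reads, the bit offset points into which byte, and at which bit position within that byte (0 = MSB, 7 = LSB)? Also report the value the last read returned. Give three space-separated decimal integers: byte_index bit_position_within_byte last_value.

Answer: 3 7 254

Derivation:
Read 1: bits[0:4] width=4 -> value=5 (bin 0101); offset now 4 = byte 0 bit 4; 28 bits remain
Read 2: bits[4:16] width=12 -> value=3952 (bin 111101110000); offset now 16 = byte 2 bit 0; 16 bits remain
Read 3: bits[16:23] width=7 -> value=67 (bin 1000011); offset now 23 = byte 2 bit 7; 9 bits remain
Read 4: bits[23:31] width=8 -> value=254 (bin 11111110); offset now 31 = byte 3 bit 7; 1 bits remain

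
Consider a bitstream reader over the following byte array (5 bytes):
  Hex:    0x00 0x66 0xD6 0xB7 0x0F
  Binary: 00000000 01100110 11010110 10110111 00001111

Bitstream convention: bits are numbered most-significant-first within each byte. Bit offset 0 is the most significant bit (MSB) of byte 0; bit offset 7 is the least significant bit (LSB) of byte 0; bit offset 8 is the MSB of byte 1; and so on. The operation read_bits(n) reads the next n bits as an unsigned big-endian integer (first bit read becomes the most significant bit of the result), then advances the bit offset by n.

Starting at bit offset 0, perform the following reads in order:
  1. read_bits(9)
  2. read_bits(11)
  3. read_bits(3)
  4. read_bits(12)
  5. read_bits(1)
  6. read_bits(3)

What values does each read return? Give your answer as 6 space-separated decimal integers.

Read 1: bits[0:9] width=9 -> value=0 (bin 000000000); offset now 9 = byte 1 bit 1; 31 bits remain
Read 2: bits[9:20] width=11 -> value=1645 (bin 11001101101); offset now 20 = byte 2 bit 4; 20 bits remain
Read 3: bits[20:23] width=3 -> value=3 (bin 011); offset now 23 = byte 2 bit 7; 17 bits remain
Read 4: bits[23:35] width=12 -> value=1464 (bin 010110111000); offset now 35 = byte 4 bit 3; 5 bits remain
Read 5: bits[35:36] width=1 -> value=0 (bin 0); offset now 36 = byte 4 bit 4; 4 bits remain
Read 6: bits[36:39] width=3 -> value=7 (bin 111); offset now 39 = byte 4 bit 7; 1 bits remain

Answer: 0 1645 3 1464 0 7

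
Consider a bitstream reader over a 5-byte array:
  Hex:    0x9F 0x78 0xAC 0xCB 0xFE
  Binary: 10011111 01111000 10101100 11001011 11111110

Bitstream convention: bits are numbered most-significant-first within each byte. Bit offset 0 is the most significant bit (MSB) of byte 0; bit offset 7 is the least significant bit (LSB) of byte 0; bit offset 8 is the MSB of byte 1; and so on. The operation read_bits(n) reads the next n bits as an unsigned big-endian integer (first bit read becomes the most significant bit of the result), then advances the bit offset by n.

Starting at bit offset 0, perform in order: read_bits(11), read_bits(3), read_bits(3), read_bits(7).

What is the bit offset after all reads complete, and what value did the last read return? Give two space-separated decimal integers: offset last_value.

Read 1: bits[0:11] width=11 -> value=1275 (bin 10011111011); offset now 11 = byte 1 bit 3; 29 bits remain
Read 2: bits[11:14] width=3 -> value=6 (bin 110); offset now 14 = byte 1 bit 6; 26 bits remain
Read 3: bits[14:17] width=3 -> value=1 (bin 001); offset now 17 = byte 2 bit 1; 23 bits remain
Read 4: bits[17:24] width=7 -> value=44 (bin 0101100); offset now 24 = byte 3 bit 0; 16 bits remain

Answer: 24 44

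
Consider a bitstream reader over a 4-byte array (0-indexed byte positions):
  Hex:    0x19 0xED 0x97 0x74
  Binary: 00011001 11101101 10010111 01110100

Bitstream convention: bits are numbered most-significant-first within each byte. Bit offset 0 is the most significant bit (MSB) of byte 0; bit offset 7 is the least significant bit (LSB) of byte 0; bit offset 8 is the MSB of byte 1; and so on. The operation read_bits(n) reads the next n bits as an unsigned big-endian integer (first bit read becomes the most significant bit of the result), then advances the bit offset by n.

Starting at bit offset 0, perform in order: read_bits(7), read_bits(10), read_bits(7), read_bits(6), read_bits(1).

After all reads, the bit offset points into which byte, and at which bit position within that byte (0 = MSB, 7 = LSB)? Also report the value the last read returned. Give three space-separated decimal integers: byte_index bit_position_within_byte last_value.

Read 1: bits[0:7] width=7 -> value=12 (bin 0001100); offset now 7 = byte 0 bit 7; 25 bits remain
Read 2: bits[7:17] width=10 -> value=987 (bin 1111011011); offset now 17 = byte 2 bit 1; 15 bits remain
Read 3: bits[17:24] width=7 -> value=23 (bin 0010111); offset now 24 = byte 3 bit 0; 8 bits remain
Read 4: bits[24:30] width=6 -> value=29 (bin 011101); offset now 30 = byte 3 bit 6; 2 bits remain
Read 5: bits[30:31] width=1 -> value=0 (bin 0); offset now 31 = byte 3 bit 7; 1 bits remain

Answer: 3 7 0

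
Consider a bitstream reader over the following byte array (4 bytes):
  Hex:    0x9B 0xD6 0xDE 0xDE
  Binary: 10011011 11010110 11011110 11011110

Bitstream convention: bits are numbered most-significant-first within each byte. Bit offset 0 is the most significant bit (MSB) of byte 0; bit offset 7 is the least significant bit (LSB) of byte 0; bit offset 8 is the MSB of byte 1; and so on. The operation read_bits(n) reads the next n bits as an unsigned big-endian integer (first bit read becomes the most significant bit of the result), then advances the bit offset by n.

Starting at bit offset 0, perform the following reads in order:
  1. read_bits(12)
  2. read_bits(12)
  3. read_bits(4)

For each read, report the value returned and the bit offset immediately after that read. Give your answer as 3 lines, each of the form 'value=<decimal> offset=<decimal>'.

Answer: value=2493 offset=12
value=1758 offset=24
value=13 offset=28

Derivation:
Read 1: bits[0:12] width=12 -> value=2493 (bin 100110111101); offset now 12 = byte 1 bit 4; 20 bits remain
Read 2: bits[12:24] width=12 -> value=1758 (bin 011011011110); offset now 24 = byte 3 bit 0; 8 bits remain
Read 3: bits[24:28] width=4 -> value=13 (bin 1101); offset now 28 = byte 3 bit 4; 4 bits remain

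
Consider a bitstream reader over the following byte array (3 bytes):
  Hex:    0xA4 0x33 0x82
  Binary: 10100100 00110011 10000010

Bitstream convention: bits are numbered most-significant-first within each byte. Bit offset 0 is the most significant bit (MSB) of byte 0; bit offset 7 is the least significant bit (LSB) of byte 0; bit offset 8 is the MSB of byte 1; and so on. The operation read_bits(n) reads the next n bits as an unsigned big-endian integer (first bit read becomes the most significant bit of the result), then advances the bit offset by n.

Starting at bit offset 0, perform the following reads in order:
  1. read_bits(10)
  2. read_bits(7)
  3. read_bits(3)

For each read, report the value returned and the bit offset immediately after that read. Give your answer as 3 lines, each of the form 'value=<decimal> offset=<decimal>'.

Answer: value=656 offset=10
value=103 offset=17
value=0 offset=20

Derivation:
Read 1: bits[0:10] width=10 -> value=656 (bin 1010010000); offset now 10 = byte 1 bit 2; 14 bits remain
Read 2: bits[10:17] width=7 -> value=103 (bin 1100111); offset now 17 = byte 2 bit 1; 7 bits remain
Read 3: bits[17:20] width=3 -> value=0 (bin 000); offset now 20 = byte 2 bit 4; 4 bits remain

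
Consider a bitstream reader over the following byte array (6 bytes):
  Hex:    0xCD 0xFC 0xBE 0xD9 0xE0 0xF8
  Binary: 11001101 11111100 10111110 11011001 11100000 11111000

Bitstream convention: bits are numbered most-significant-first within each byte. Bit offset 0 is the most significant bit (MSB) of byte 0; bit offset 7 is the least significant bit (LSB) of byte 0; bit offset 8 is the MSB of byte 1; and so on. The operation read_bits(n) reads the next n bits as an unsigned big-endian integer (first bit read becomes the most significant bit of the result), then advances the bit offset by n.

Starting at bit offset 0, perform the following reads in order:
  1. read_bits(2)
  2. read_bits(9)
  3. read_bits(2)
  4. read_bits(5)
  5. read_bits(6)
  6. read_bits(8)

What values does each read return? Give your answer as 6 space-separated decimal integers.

Read 1: bits[0:2] width=2 -> value=3 (bin 11); offset now 2 = byte 0 bit 2; 46 bits remain
Read 2: bits[2:11] width=9 -> value=111 (bin 001101111); offset now 11 = byte 1 bit 3; 37 bits remain
Read 3: bits[11:13] width=2 -> value=3 (bin 11); offset now 13 = byte 1 bit 5; 35 bits remain
Read 4: bits[13:18] width=5 -> value=18 (bin 10010); offset now 18 = byte 2 bit 2; 30 bits remain
Read 5: bits[18:24] width=6 -> value=62 (bin 111110); offset now 24 = byte 3 bit 0; 24 bits remain
Read 6: bits[24:32] width=8 -> value=217 (bin 11011001); offset now 32 = byte 4 bit 0; 16 bits remain

Answer: 3 111 3 18 62 217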